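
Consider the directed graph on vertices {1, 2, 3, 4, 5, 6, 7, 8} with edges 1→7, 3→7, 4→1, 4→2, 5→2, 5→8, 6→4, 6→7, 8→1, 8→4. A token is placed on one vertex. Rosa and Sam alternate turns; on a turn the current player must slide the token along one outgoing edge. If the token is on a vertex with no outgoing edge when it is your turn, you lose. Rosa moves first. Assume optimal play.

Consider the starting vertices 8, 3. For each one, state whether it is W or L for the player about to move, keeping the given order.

8: L, 3: W

Label each position W (a win for the player to move) or L (a loss). A position with no legal move is L; any other position is W exactly when some move reaches an L, and L when every move reaches a W.
Every edge goes from a vertex to one that appears earlier in the order 7, 2, 1, 3, 4, 8, 6, 5, so processing vertices in that order labels each vertex after all of its successors.
7: no outgoing edge → L
2: no outgoing edge → L
1: W (go to 7, an L position)
3: W (go to 7, an L position)
4: W (go to 2, an L position)
8: L (options 4(W), 1(W) are all W)
6: W (go to 7, an L position)
5: W (go to 8, an L position)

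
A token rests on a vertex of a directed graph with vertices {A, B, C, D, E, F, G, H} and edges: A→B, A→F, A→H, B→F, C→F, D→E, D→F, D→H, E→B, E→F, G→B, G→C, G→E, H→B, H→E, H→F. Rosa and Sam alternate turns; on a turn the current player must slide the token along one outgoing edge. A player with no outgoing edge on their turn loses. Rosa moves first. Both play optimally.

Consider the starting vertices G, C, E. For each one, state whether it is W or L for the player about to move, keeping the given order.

G: L, C: W, E: W

Label each position W (a win for the player to move) or L (a loss). A position with no legal move is L; any other position is W exactly when some move reaches an L, and L when every move reaches a W.
Every edge goes from a vertex to one that appears earlier in the order F, B, E, H, A, C, D, G, so processing vertices in that order labels each vertex after all of its successors.
F: no outgoing edge → L
B: can move to F, which is L ⇒ W
E: can move to F, which is L ⇒ W
H: can move to F, which is L ⇒ W
A: can move to F, which is L ⇒ W
C: can move to F, which is L ⇒ W
D: can move to F, which is L ⇒ W
G: moves to C(W), E(W), B(W); every one is W ⇒ L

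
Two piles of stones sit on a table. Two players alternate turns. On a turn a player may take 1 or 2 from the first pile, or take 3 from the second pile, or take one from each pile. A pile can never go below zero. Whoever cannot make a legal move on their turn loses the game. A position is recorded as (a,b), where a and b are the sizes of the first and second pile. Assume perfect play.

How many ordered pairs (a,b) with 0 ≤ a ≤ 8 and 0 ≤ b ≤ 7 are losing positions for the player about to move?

Label each position W (a win for the player to move) or L (a loss). A position with no legal move is L; any other position is W exactly when some move reaches an L, and L when every move reaches a W.
Every move lowers a or b (never raises either), so fill the grid row by row in increasing a, and left to right within a row: each cell's successors are then already labelled.
      b=0  b=1  b=2  b=3  b=4  b=5  b=6  b=7
a=0:    L    L    L    W    W    W    L    L
a=1:    W    W    W    W    L    L    W    W
a=2:    W    W    W    L    W    W    W    W
a=3:    L    L    L    W    W    W    L    L
a=4:    W    W    W    W    L    L    W    W
a=5:    W    W    W    L    W    W    W    W
a=6:    L    L    L    W    W    W    L    L
a=7:    W    W    W    W    L    L    W    W
a=8:    W    W    W    L    W    W    W    W
Cells with no legal move (terminal, hence L): (0,0), (0,1), (0,2).
The remaining L cells, each justified by listing all of its moves:
(0,6): L (sole option (0,3)(W) is W)
(0,7): L (sole option (0,4)(W) is W)
(1,4): L (options (0,4)(W), (1,1)(W), (0,3)(W) are all W)
(1,5): L (options (0,5)(W), (1,2)(W), (0,4)(W) are all W)
(2,3): L (options (1,3)(W), (0,3)(W), (2,0)(W), (1,2)(W) are all W)
(3,0): L (options (2,0)(W), (1,0)(W) are all W)
(3,1): L (options (2,1)(W), (1,1)(W), (2,0)(W) are all W)
(3,2): L (options (2,2)(W), (1,2)(W), (2,1)(W) are all W)
(3,6): L (options (2,6)(W), (1,6)(W), (3,3)(W), (2,5)(W) are all W)
(3,7): L (options (2,7)(W), (1,7)(W), (3,4)(W), (2,6)(W) are all W)
(4,4): L (options (3,4)(W), (2,4)(W), (4,1)(W), (3,3)(W) are all W)
(4,5): L (options (3,5)(W), (2,5)(W), (4,2)(W), (3,4)(W) are all W)
(5,3): L (options (4,3)(W), (3,3)(W), (5,0)(W), (4,2)(W) are all W)
(6,0): L (options (5,0)(W), (4,0)(W) are all W)
(6,1): L (options (5,1)(W), (4,1)(W), (5,0)(W) are all W)
(6,2): L (options (5,2)(W), (4,2)(W), (5,1)(W) are all W)
(6,6): L (options (5,6)(W), (4,6)(W), (6,3)(W), (5,5)(W) are all W)
(6,7): L (options (5,7)(W), (4,7)(W), (6,4)(W), (5,6)(W) are all W)
(7,4): L (options (6,4)(W), (5,4)(W), (7,1)(W), (6,3)(W) are all W)
(7,5): L (options (6,5)(W), (5,5)(W), (7,2)(W), (6,4)(W) are all W)
(8,3): L (options (7,3)(W), (6,3)(W), (8,0)(W), (7,2)(W) are all W)
Every other cell has at least one move into one of the L cells above, so it is W.
L cells per row: a=0: 5, a=1: 2, a=2: 1, a=3: 5, a=4: 2, a=5: 1, a=6: 5, a=7: 2, a=8: 1; total 24.

24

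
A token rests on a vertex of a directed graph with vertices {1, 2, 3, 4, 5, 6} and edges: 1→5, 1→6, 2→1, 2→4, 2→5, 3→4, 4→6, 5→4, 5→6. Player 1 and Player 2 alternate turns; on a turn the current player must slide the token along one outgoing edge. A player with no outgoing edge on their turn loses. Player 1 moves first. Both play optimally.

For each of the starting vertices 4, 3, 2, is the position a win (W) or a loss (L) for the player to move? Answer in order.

Build the W/L table. Terminal = L. A non-terminal position is W if it has a move to some L; otherwise it is L.
Every edge goes from a vertex to one that appears earlier in the order 6, 4, 3, 5, 1, 2, so processing vertices in that order labels each vertex after all of its successors.
6: no outgoing edge → L
4: W (go to 6, an L position)
3: L (sole option 4(W) is W)
5: W (go to 6, an L position)
1: W (go to 6, an L position)
2: L (options 1(W), 5(W), 4(W) are all W)

4: W, 3: L, 2: L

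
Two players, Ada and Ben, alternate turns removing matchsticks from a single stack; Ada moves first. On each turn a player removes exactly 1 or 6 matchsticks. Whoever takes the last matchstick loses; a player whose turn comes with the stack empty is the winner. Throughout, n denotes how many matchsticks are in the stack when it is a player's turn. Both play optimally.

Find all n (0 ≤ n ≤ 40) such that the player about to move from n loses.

Build the W/L table. Terminal = W. A non-terminal position is W if it has a move to some L; otherwise it is L.
n=0: no move; the opponent has just taken the last matchstick and therefore loses → W
n=1: L (sole option 0(W) is W)
n=2: W (go to 1, an L position)
n=3: L (sole option 2(W) is W)
n=4: W (go to 3, an L position)
n=5: L (sole option 4(W) is W)
n=6: W (go to 5, an L position)
n=7: W (go to 1, an L position)
n=8: L (options 7(W), 2(W) are all W)
n=9: W (go to 8, an L position)
n=10: L (options 9(W), 4(W) are all W)
n=11: W (go to 10, an L position)
n=12: L (options 11(W), 6(W) are all W)
n=13: W (go to 12, an L position)
n=14: W (go to 8, an L position)
n=15: L (options 14(W), 9(W) are all W)
n=16: W (go to 15, an L position)
n=17: L (options 16(W), 11(W) are all W)
n=18: W (go to 17, an L position)
n=19: L (options 18(W), 13(W) are all W)
n=20: W (go to 19, an L position)
n=21: W (go to 15, an L position)
n=22: L (options 21(W), 16(W) are all W)
n=23: W (go to 22, an L position)
n=24: L (options 23(W), 18(W) are all W)
n=25: W (go to 24, an L position)
n=26: L (options 25(W), 20(W) are all W)
n=27: W (go to 26, an L position)
n=28: W (go to 22, an L position)
n=29: L (options 28(W), 23(W) are all W)
n=30: W (go to 29, an L position)
n=31: L (options 30(W), 25(W) are all W)
n=32: W (go to 31, an L position)
n=33: L (options 32(W), 27(W) are all W)
n=34: W (go to 33, an L position)
n=35: W (go to 29, an L position)
n=36: L (options 35(W), 30(W) are all W)
n=37: W (go to 36, an L position)
n=38: L (options 37(W), 32(W) are all W)
n=39: W (go to 38, an L position)
n=40: L (options 39(W), 34(W) are all W)
The losing starting values of n are exactly the entries labelled L in this table (18 of them).

1, 3, 5, 8, 10, 12, 15, 17, 19, 22, 24, 26, 29, 31, 33, 36, 38, 40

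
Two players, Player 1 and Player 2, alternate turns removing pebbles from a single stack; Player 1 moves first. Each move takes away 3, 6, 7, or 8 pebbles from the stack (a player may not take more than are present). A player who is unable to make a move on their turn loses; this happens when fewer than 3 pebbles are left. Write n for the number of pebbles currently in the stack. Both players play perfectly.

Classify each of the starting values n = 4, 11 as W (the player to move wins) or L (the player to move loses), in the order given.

Classify positions by backward induction: terminal positions (no move available) are L. From any other position, the mover wins iff some move reaches an L.
n=0: no move → L
n=1: no move → L
n=2: no move → L
n=3: can move to 0, which is L ⇒ W
n=4: can move to 1, which is L ⇒ W
n=5: can move to 2, which is L ⇒ W
n=6: can move to 0, which is L ⇒ W
n=7: can move to 1, which is L ⇒ W
n=8: can move to 2, which is L ⇒ W
n=9: can move to 2, which is L ⇒ W
n=10: can move to 2, which is L ⇒ W
n=11: moves to 8(W), 5(W), 4(W), 3(W); every one is W ⇒ L

4: W, 11: L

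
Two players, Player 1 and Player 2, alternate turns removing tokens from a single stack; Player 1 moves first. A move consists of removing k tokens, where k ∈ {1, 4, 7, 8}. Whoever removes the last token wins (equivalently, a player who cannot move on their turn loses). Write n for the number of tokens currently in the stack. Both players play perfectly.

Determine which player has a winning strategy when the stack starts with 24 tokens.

Positions with no move are L. A position that does have a move is losing for the player to move precisely when every available move leads to a winning position for the opponent. Fill in the labels:
n=0: no move → L
n=1: →0(L), so W
n=2: →1(W) only, which is W, so L
n=3: →2(L), so W
n=4: →0(L), so W
n=5: →4(W), 1(W) — all W, so L
n=6: →5(L), so W
n=7: →0(L), so W
n=8: →0(L), so W
n=9: →5(L), so W
n=10: →2(L), so W
n=11: →10(W), 7(W), 4(W), 3(W) — all W, so L
n=12: →11(L), so W
n=13: →5(L), so W
n=14: →13(W), 10(W), 7(W), 6(W) — all W, so L
n=15: →14(L), so W
n=16: →15(W), 12(W), 9(W), 8(W) — all W, so L
n=17: →16(L), so W
n=18: →14(L), so W
n=19: →11(L), so W
n=20: →16(L), so W
n=21: →14(L), so W
n=22: →14(L), so W
n=23: →16(L), so W
n=24: →16(L), so W
The starting position 24 is W: Player 1 should remove 8, leaving 16, handing over an L position.

Player 1 wins.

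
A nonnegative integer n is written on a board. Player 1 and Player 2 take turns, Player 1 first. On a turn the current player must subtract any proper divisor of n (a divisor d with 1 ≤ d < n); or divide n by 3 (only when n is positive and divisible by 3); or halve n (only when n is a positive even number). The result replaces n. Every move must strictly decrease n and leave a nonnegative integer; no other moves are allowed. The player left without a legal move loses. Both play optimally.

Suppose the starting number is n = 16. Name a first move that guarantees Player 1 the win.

Classify positions by backward induction: terminal positions (no move available) are L. From any other position, the mover wins iff some move reaches an L.
n=0: no move → L
n=1: no move → L
n=2: reaches L-position 1 → W
n=3: reaches L-position 1 → W
n=4: only reaches 2(W), 3(W), all W → L
n=5: reaches L-position 4 → W
n=6: reaches L-position 4 → W
n=7: only reaches 6(W), which is W → L
n=8: reaches L-position 4 → W
n=9: only reaches 3(W), 6(W), 8(W), all W → L
n=10: reaches L-position 9 → W
n=11: only reaches 10(W), which is W → L
n=12: reaches L-position 4 → W
n=13: only reaches 12(W), which is W → L
n=14: reaches L-position 7 → W
n=15: only reaches 5(W), 10(W), 12(W), 14(W), all W → L
n=16: reaches L-position 15 → W
From 16, the L positions reachable in one move are: 15.

Move to 15.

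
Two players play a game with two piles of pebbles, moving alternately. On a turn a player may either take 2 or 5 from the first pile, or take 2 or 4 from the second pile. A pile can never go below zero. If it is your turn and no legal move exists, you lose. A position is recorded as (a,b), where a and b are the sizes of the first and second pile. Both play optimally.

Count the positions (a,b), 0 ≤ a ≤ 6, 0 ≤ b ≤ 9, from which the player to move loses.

26

Work bottom-up. With no move the player to move loses. Otherwise the position is W if at least one move leads to an L position for the opponent, and L if every move leads to a W.
Every move lowers a or b (never raises either), so fill the grid row by row in increasing a, and left to right within a row: each cell's successors are then already labelled.
      b=0  b=1  b=2  b=3  b=4  b=5  b=6  b=7  b=8  b=9
a=0:    L    L    W    W    W    W    L    L    W    W
a=1:    L    L    W    W    W    W    L    L    W    W
a=2:    W    W    L    L    W    W    W    W    L    L
a=3:    W    W    L    L    W    W    W    W    L    L
a=4:    L    L    W    W    W    W    L    L    W    W
a=5:    W    W    W    W    L    L    W    W    W    W
a=6:    W    W    L    L    W    W    W    W    L    L
Cells with no legal move (terminal, hence L): (0,0), (0,1), (1,0), (1,1).
The remaining L cells, each justified by listing all of its moves:
(0,6): L (options (0,4)(W), (0,2)(W) are all W)
(0,7): L (options (0,5)(W), (0,3)(W) are all W)
(1,6): L (options (1,4)(W), (1,2)(W) are all W)
(1,7): L (options (1,5)(W), (1,3)(W) are all W)
(2,2): L (options (0,2)(W), (2,0)(W) are all W)
(2,3): L (options (0,3)(W), (2,1)(W) are all W)
(2,8): L (options (0,8)(W), (2,6)(W), (2,4)(W) are all W)
(2,9): L (options (0,9)(W), (2,7)(W), (2,5)(W) are all W)
(3,2): L (options (1,2)(W), (3,0)(W) are all W)
(3,3): L (options (1,3)(W), (3,1)(W) are all W)
(3,8): L (options (1,8)(W), (3,6)(W), (3,4)(W) are all W)
(3,9): L (options (1,9)(W), (3,7)(W), (3,5)(W) are all W)
(4,0): L (sole option (2,0)(W) is W)
(4,1): L (sole option (2,1)(W) is W)
(4,6): L (options (2,6)(W), (4,4)(W), (4,2)(W) are all W)
(4,7): L (options (2,7)(W), (4,5)(W), (4,3)(W) are all W)
(5,4): L (options (3,4)(W), (0,4)(W), (5,2)(W), (5,0)(W) are all W)
(5,5): L (options (3,5)(W), (0,5)(W), (5,3)(W), (5,1)(W) are all W)
(6,2): L (options (4,2)(W), (1,2)(W), (6,0)(W) are all W)
(6,3): L (options (4,3)(W), (1,3)(W), (6,1)(W) are all W)
(6,8): L (options (4,8)(W), (1,8)(W), (6,6)(W), (6,4)(W) are all W)
(6,9): L (options (4,9)(W), (1,9)(W), (6,7)(W), (6,5)(W) are all W)
Every other cell has at least one move into one of the L cells above, so it is W.
L cells per row: a=0: 4, a=1: 4, a=2: 4, a=3: 4, a=4: 4, a=5: 2, a=6: 4; total 26.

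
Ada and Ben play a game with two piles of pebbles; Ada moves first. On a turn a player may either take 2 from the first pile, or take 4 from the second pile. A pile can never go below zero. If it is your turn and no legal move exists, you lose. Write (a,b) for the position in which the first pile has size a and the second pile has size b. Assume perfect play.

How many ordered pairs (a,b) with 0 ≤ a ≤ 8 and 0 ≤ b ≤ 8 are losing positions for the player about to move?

41

Compute win/loss labels from the base case upward. A position with no move is L. Any other position is W if it can reach an L in one move, else L.
Every move lowers a or b (never raises either), so fill the grid row by row in increasing a, and left to right within a row: each cell's successors are then already labelled.
      b=0  b=1  b=2  b=3  b=4  b=5  b=6  b=7  b=8
a=0:    L    L    L    L    W    W    W    W    L
a=1:    L    L    L    L    W    W    W    W    L
a=2:    W    W    W    W    L    L    L    L    W
a=3:    W    W    W    W    L    L    L    L    W
a=4:    L    L    L    L    W    W    W    W    L
a=5:    L    L    L    L    W    W    W    W    L
a=6:    W    W    W    W    L    L    L    L    W
a=7:    W    W    W    W    L    L    L    L    W
a=8:    L    L    L    L    W    W    W    W    L
Cells with no legal move (terminal, hence L): (0,0), (0,1), (0,2), (0,3), (1,0), (1,1), (1,2), (1,3).
The remaining L cells, each justified by listing all of its moves:
(0,8): →(0,4)(W) only, which is W, so L
(1,8): →(1,4)(W) only, which is W, so L
(2,4): →(0,4)(W), (2,0)(W) — all W, so L
(2,5): →(0,5)(W), (2,1)(W) — all W, so L
(2,6): →(0,6)(W), (2,2)(W) — all W, so L
(2,7): →(0,7)(W), (2,3)(W) — all W, so L
(3,4): →(1,4)(W), (3,0)(W) — all W, so L
(3,5): →(1,5)(W), (3,1)(W) — all W, so L
(3,6): →(1,6)(W), (3,2)(W) — all W, so L
(3,7): →(1,7)(W), (3,3)(W) — all W, so L
(4,0): →(2,0)(W) only, which is W, so L
(4,1): →(2,1)(W) only, which is W, so L
(4,2): →(2,2)(W) only, which is W, so L
(4,3): →(2,3)(W) only, which is W, so L
(4,8): →(2,8)(W), (4,4)(W) — all W, so L
(5,0): →(3,0)(W) only, which is W, so L
(5,1): →(3,1)(W) only, which is W, so L
(5,2): →(3,2)(W) only, which is W, so L
(5,3): →(3,3)(W) only, which is W, so L
(5,8): →(3,8)(W), (5,4)(W) — all W, so L
(6,4): →(4,4)(W), (6,0)(W) — all W, so L
(6,5): →(4,5)(W), (6,1)(W) — all W, so L
(6,6): →(4,6)(W), (6,2)(W) — all W, so L
(6,7): →(4,7)(W), (6,3)(W) — all W, so L
(7,4): →(5,4)(W), (7,0)(W) — all W, so L
(7,5): →(5,5)(W), (7,1)(W) — all W, so L
(7,6): →(5,6)(W), (7,2)(W) — all W, so L
(7,7): →(5,7)(W), (7,3)(W) — all W, so L
(8,0): →(6,0)(W) only, which is W, so L
(8,1): →(6,1)(W) only, which is W, so L
(8,2): →(6,2)(W) only, which is W, so L
(8,3): →(6,3)(W) only, which is W, so L
(8,8): →(6,8)(W), (8,4)(W) — all W, so L
Every other cell has at least one move into one of the L cells above, so it is W.
L cells per row: a=0: 5, a=1: 5, a=2: 4, a=3: 4, a=4: 5, a=5: 5, a=6: 4, a=7: 4, a=8: 5; total 41.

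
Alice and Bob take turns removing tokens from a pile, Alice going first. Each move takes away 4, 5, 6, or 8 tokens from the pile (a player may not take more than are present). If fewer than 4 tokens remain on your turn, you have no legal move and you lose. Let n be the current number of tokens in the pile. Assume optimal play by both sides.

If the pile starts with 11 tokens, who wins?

Alice wins.

Label each position W (a win for the player to move) or L (a loss). A position with no legal move is L; any other position is W exactly when some move reaches an L, and L when every move reaches a W.
n=0: no move → L
n=1: no move → L
n=2: no move → L
n=3: no move → L
n=4: can move to 0, which is L ⇒ W
n=5: can move to 1, which is L ⇒ W
n=6: can move to 2, which is L ⇒ W
n=7: can move to 3, which is L ⇒ W
n=8: can move to 3, which is L ⇒ W
n=9: can move to 3, which is L ⇒ W
n=10: can move to 2, which is L ⇒ W
n=11: can move to 3, which is L ⇒ W
From 11 Alice can remove 8, leaving 3, reaching an L position.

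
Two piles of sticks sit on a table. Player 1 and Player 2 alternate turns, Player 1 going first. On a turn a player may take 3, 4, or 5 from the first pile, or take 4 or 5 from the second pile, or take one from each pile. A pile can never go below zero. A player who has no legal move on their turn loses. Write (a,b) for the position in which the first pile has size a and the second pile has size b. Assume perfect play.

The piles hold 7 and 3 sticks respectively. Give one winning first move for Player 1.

Move to (2,3).

Build the W/L table. Terminal = L. A non-terminal position is W if it has a move to some L; otherwise it is L.
No move ever increases a pile, so every position that can arise here has a ≤ 7 and b ≤ 3; it is enough to label the cells with 0 ≤ a ≤ 7 and 0 ≤ b ≤ 3.
Every move lowers a or b (never raises either), so fill the grid row by row in increasing a, and left to right within a row: each cell's successors are then already labelled.
      b=0  b=1  b=2  b=3
a=0:    L    L    L    L
a=1:    L    W    W    W
a=2:    L    W    L    L
a=3:    W    W    W    W
a=4:    W    W    W    W
a=5:    W    W    W    W
a=6:    W    L    W    W
a=7:    W    L    W    W
Cells with no legal move (terminal, hence L): (0,0), (0,1), (0,2), (0,3), (1,0), (2,0).
The remaining L cells, each justified by listing all of its moves:
(2,2): the only move is to (1,1)(W), a W ⇒ L
(2,3): the only move is to (1,2)(W), a W ⇒ L
(6,1): moves to (3,1)(W), (2,1)(W), (1,1)(W), (5,0)(W); every one is W ⇒ L
(7,1): moves to (4,1)(W), (3,1)(W), (2,1)(W), (6,0)(W); every one is W ⇒ L
Every other cell has at least one move into one of the L cells above, so it is W.
From (7,3), the L positions reachable in one move are: (2,3).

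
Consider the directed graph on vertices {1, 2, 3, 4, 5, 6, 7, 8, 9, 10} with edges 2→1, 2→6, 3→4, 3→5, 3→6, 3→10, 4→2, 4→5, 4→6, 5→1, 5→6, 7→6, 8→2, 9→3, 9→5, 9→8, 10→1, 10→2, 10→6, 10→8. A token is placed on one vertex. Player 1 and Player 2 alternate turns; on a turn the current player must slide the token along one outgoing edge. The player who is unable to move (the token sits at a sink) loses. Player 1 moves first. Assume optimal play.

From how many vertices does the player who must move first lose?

Work bottom-up. With no move the player to move loses. Otherwise the position is W if at least one move leads to an L position for the opponent, and L if every move leads to a W.
Every edge goes from a vertex to one that appears earlier in the order 6, 1, 2, 5, 8, 4, 10, 3, 9, 7, so processing vertices in that order labels each vertex after all of its successors.
6: no outgoing edge → L
1: no outgoing edge → L
2: →1(L), so W
5: →1(L), so W
8: →2(W) only, which is W, so L
4: →6(L), so W
10: →8(L), so W
3: →6(L), so W
9: →8(L), so W
7: →6(L), so W
The L vertices are 1, 6, 8; that is 3 in all.

3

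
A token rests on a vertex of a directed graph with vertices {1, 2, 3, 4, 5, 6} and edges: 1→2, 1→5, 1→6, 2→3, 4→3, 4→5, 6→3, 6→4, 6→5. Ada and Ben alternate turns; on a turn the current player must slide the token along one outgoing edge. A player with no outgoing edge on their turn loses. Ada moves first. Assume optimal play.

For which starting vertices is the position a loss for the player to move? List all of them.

3, 5

Work bottom-up. With no move the player to move loses. Otherwise the position is W if at least one move leads to an L position for the opponent, and L if every move leads to a W.
Every edge goes from a vertex to one that appears earlier in the order 3, 5, 4, 6, 2, 1, so processing vertices in that order labels each vertex after all of its successors.
3: no outgoing edge → L
5: no outgoing edge → L
4: →5(L), so W
6: →5(L), so W
2: →3(L), so W
1: →5(L), so W
Reading off the rows marked L gives the requested list; there are 2 such vertices.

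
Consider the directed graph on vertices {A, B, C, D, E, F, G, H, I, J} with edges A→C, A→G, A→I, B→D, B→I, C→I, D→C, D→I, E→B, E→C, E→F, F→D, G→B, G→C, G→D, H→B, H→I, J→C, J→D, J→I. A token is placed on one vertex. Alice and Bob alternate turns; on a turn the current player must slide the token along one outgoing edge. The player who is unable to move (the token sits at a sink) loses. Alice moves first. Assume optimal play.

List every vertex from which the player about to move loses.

Use the standard recursion: the mover loses at a terminal position; elsewhere, the mover wins exactly when some move hands the opponent an L position.
Every edge goes from a vertex to one that appears earlier in the order I, C, D, B, J, F, H, E, G, A, so processing vertices in that order labels each vertex after all of its successors.
I: no outgoing edge → L
C: W (go to I, an L position)
D: W (go to I, an L position)
B: W (go to I, an L position)
J: W (go to I, an L position)
F: L (sole option D(W) is W)
H: W (go to I, an L position)
E: W (go to F, an L position)
G: L (options B(W), D(W), C(W) are all W)
A: W (go to G, an L position)
Reading off the rows marked L gives the requested list; there are 3 such vertices.

F, G, I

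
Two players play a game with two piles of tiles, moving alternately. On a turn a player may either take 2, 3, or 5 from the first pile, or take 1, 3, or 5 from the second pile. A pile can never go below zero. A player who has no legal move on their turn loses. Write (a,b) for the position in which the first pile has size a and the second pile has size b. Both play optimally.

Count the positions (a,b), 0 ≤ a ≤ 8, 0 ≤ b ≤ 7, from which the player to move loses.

24

Use the standard recursion: the mover loses at a terminal position; elsewhere, the mover wins exactly when some move hands the opponent an L position.
Every move lowers a or b (never raises either), so fill the grid row by row in increasing a, and left to right within a row: each cell's successors are then already labelled.
      b=0  b=1  b=2  b=3  b=4  b=5  b=6  b=7
a=0:    L    W    L    W    L    W    L    W
a=1:    L    W    L    W    L    W    L    W
a=2:    W    L    W    L    W    L    W    L
a=3:    W    L    W    L    W    L    W    L
a=4:    W    W    W    W    W    W    W    W
a=5:    W    W    W    W    W    W    W    W
a=6:    W    W    W    W    W    W    W    W
a=7:    L    W    L    W    L    W    L    W
a=8:    L    W    L    W    L    W    L    W
Cells with no legal move (terminal, hence L): (0,0), (1,0).
The remaining L cells, each justified by listing all of its moves:
(0,2): →(0,1)(W) only, which is W, so L
(0,4): →(0,3)(W), (0,1)(W) — all W, so L
(0,6): →(0,5)(W), (0,3)(W), (0,1)(W) — all W, so L
(1,2): →(1,1)(W) only, which is W, so L
(1,4): →(1,3)(W), (1,1)(W) — all W, so L
(1,6): →(1,5)(W), (1,3)(W), (1,1)(W) — all W, so L
(2,1): →(0,1)(W), (2,0)(W) — all W, so L
(2,3): →(0,3)(W), (2,2)(W), (2,0)(W) — all W, so L
(2,5): →(0,5)(W), (2,4)(W), (2,2)(W), (2,0)(W) — all W, so L
(2,7): →(0,7)(W), (2,6)(W), (2,4)(W), (2,2)(W) — all W, so L
(3,1): →(1,1)(W), (0,1)(W), (3,0)(W) — all W, so L
(3,3): →(1,3)(W), (0,3)(W), (3,2)(W), (3,0)(W) — all W, so L
(3,5): →(1,5)(W), (0,5)(W), (3,4)(W), (3,2)(W), (3,0)(W) — all W, so L
(3,7): →(1,7)(W), (0,7)(W), (3,6)(W), (3,4)(W), (3,2)(W) — all W, so L
(7,0): →(5,0)(W), (4,0)(W), (2,0)(W) — all W, so L
(7,2): →(5,2)(W), (4,2)(W), (2,2)(W), (7,1)(W) — all W, so L
(7,4): →(5,4)(W), (4,4)(W), (2,4)(W), (7,3)(W), (7,1)(W) — all W, so L
(7,6): →(5,6)(W), (4,6)(W), (2,6)(W), (7,5)(W), (7,3)(W), (7,1)(W) — all W, so L
(8,0): →(6,0)(W), (5,0)(W), (3,0)(W) — all W, so L
(8,2): →(6,2)(W), (5,2)(W), (3,2)(W), (8,1)(W) — all W, so L
(8,4): →(6,4)(W), (5,4)(W), (3,4)(W), (8,3)(W), (8,1)(W) — all W, so L
(8,6): →(6,6)(W), (5,6)(W), (3,6)(W), (8,5)(W), (8,3)(W), (8,1)(W) — all W, so L
Every other cell has at least one move into one of the L cells above, so it is W.
L cells per row: a=0: 4, a=1: 4, a=2: 4, a=3: 4, a=4: 0, a=5: 0, a=6: 0, a=7: 4, a=8: 4; total 24.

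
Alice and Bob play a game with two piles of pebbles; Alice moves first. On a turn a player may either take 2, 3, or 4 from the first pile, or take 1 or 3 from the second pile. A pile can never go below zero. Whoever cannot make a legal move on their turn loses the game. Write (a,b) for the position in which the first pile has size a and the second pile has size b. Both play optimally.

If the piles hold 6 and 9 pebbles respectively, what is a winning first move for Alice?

Positions with no move are L. A position that does have a move is losing for the player to move precisely when every available move leads to a winning position for the opponent. Fill in the labels:
No move ever increases a pile, so every position that can arise here has a ≤ 6 and b ≤ 9; it is enough to label the cells with 0 ≤ a ≤ 6 and 0 ≤ b ≤ 9.
Every move lowers a or b (never raises either), so fill the grid row by row in increasing a, and left to right within a row: each cell's successors are then already labelled.
      b=0  b=1  b=2  b=3  b=4  b=5  b=6  b=7  b=8  b=9
a=0:    L    W    L    W    L    W    L    W    L    W
a=1:    L    W    L    W    L    W    L    W    L    W
a=2:    W    L    W    L    W    L    W    L    W    L
a=3:    W    L    W    L    W    L    W    L    W    L
a=4:    W    W    W    W    W    W    W    W    W    W
a=5:    W    W    W    W    W    W    W    W    W    W
a=6:    L    W    L    W    L    W    L    W    L    W
Cells with no legal move (terminal, hence L): (0,0), (1,0).
The remaining L cells, each justified by listing all of its moves:
(0,2): the only move is to (0,1)(W), a W ⇒ L
(0,4): moves to (0,3)(W), (0,1)(W); every one is W ⇒ L
(0,6): moves to (0,5)(W), (0,3)(W); every one is W ⇒ L
(0,8): moves to (0,7)(W), (0,5)(W); every one is W ⇒ L
(1,2): the only move is to (1,1)(W), a W ⇒ L
(1,4): moves to (1,3)(W), (1,1)(W); every one is W ⇒ L
(1,6): moves to (1,5)(W), (1,3)(W); every one is W ⇒ L
(1,8): moves to (1,7)(W), (1,5)(W); every one is W ⇒ L
(2,1): moves to (0,1)(W), (2,0)(W); every one is W ⇒ L
(2,3): moves to (0,3)(W), (2,2)(W), (2,0)(W); every one is W ⇒ L
(2,5): moves to (0,5)(W), (2,4)(W), (2,2)(W); every one is W ⇒ L
(2,7): moves to (0,7)(W), (2,6)(W), (2,4)(W); every one is W ⇒ L
(2,9): moves to (0,9)(W), (2,8)(W), (2,6)(W); every one is W ⇒ L
(3,1): moves to (1,1)(W), (0,1)(W), (3,0)(W); every one is W ⇒ L
(3,3): moves to (1,3)(W), (0,3)(W), (3,2)(W), (3,0)(W); every one is W ⇒ L
(3,5): moves to (1,5)(W), (0,5)(W), (3,4)(W), (3,2)(W); every one is W ⇒ L
(3,7): moves to (1,7)(W), (0,7)(W), (3,6)(W), (3,4)(W); every one is W ⇒ L
(3,9): moves to (1,9)(W), (0,9)(W), (3,8)(W), (3,6)(W); every one is W ⇒ L
(6,0): moves to (4,0)(W), (3,0)(W), (2,0)(W); every one is W ⇒ L
(6,2): moves to (4,2)(W), (3,2)(W), (2,2)(W), (6,1)(W); every one is W ⇒ L
(6,4): moves to (4,4)(W), (3,4)(W), (2,4)(W), (6,3)(W), (6,1)(W); every one is W ⇒ L
(6,6): moves to (4,6)(W), (3,6)(W), (2,6)(W), (6,5)(W), (6,3)(W); every one is W ⇒ L
(6,8): moves to (4,8)(W), (3,8)(W), (2,8)(W), (6,7)(W), (6,5)(W); every one is W ⇒ L
Every other cell has at least one move into one of the L cells above, so it is W.
From (6,9), the L positions reachable in one move are: (3,9), (2,9), (6,8), (6,6). Any move reaching one of these is winning.

Move to (3,9).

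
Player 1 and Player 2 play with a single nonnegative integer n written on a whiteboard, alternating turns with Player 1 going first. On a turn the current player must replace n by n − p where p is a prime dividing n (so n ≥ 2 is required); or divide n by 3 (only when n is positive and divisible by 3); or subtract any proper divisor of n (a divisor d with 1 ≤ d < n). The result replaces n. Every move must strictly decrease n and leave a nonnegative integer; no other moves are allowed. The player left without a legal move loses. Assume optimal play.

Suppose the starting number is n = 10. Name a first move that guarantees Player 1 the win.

Move to 9.

Use the standard recursion: the mover loses at a terminal position; elsewhere, the mover wins exactly when some move hands the opponent an L position.
n=0: no move → L
n=1: no move → L
n=2: W (go to 0, an L position)
n=3: W (go to 0, an L position)
n=4: L (options 2(W), 3(W) are all W)
n=5: W (go to 0, an L position)
n=6: W (go to 4, an L position)
n=7: W (go to 0, an L position)
n=8: W (go to 4, an L position)
n=9: L (options 3(W), 6(W), 8(W) are all W)
n=10: W (go to 9, an L position)
From 10, the L positions reachable in one move are: 9.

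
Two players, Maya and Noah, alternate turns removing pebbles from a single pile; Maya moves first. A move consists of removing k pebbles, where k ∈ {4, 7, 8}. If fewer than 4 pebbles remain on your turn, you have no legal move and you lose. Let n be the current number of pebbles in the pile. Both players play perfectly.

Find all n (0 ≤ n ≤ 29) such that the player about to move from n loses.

0, 1, 2, 3, 12, 13, 14, 15, 24, 25, 26, 27

Build the W/L table. Terminal = L. A non-terminal position is W if it has a move to some L; otherwise it is L.
n=0: no move → L
n=1: no move → L
n=2: no move → L
n=3: no move → L
n=4: →0(L), so W
n=5: →1(L), so W
n=6: →2(L), so W
n=7: →3(L), so W
n=8: →1(L), so W
n=9: →2(L), so W
n=10: →3(L), so W
n=11: →3(L), so W
n=12: →8(W), 5(W), 4(W) — all W, so L
n=13: →9(W), 6(W), 5(W) — all W, so L
n=14: →10(W), 7(W), 6(W) — all W, so L
n=15: →11(W), 8(W), 7(W) — all W, so L
n=16: →12(L), so W
n=17: →13(L), so W
n=18: →14(L), so W
n=19: →15(L), so W
n=20: →13(L), so W
n=21: →14(L), so W
n=22: →15(L), so W
n=23: →15(L), so W
n=24: →20(W), 17(W), 16(W) — all W, so L
n=25: →21(W), 18(W), 17(W) — all W, so L
n=26: →22(W), 19(W), 18(W) — all W, so L
n=27: →23(W), 20(W), 19(W) — all W, so L
n=28: →24(L), so W
n=29: →25(L), so W
The losing starting values of n are exactly the entries labelled L in this table (12 of them).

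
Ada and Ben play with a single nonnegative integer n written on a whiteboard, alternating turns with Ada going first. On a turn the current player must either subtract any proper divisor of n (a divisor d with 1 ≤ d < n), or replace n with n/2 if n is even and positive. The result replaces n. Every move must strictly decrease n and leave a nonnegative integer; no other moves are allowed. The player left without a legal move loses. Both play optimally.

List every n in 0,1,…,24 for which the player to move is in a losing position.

0, 1, 3, 5, 7, 9, 11, 13, 15, 17, 19, 21, 23

Classify positions by backward induction: terminal positions (no move available) are L. From any other position, the mover wins iff some move reaches an L.
n=0: no move → L
n=1: no move → L
n=2: can move to 1, which is L ⇒ W
n=3: the only move is to 2(W), a W ⇒ L
n=4: can move to 3, which is L ⇒ W
n=5: the only move is to 4(W), a W ⇒ L
n=6: can move to 3, which is L ⇒ W
n=7: the only move is to 6(W), a W ⇒ L
n=8: can move to 7, which is L ⇒ W
n=9: moves to 6(W), 8(W); every one is W ⇒ L
n=10: can move to 5, which is L ⇒ W
n=11: the only move is to 10(W), a W ⇒ L
n=12: can move to 9, which is L ⇒ W
n=13: the only move is to 12(W), a W ⇒ L
n=14: can move to 7, which is L ⇒ W
n=15: moves to 10(W), 12(W), 14(W); every one is W ⇒ L
n=16: can move to 15, which is L ⇒ W
n=17: the only move is to 16(W), a W ⇒ L
n=18: can move to 9, which is L ⇒ W
n=19: the only move is to 18(W), a W ⇒ L
n=20: can move to 15, which is L ⇒ W
n=21: moves to 14(W), 18(W), 20(W); every one is W ⇒ L
n=22: can move to 11, which is L ⇒ W
n=23: the only move is to 22(W), a W ⇒ L
n=24: can move to 21, which is L ⇒ W
Reading off the rows marked L gives the requested list; there are 13 such values of n.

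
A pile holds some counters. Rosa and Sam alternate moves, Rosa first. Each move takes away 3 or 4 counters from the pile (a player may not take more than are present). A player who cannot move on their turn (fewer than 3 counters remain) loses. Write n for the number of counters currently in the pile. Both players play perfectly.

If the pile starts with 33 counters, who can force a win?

Rosa wins.

Work bottom-up. With no move the player to move loses. Otherwise the position is W if at least one move leads to an L position for the opponent, and L if every move leads to a W.
n=0: no move → L
n=1: no move → L
n=2: no move → L
n=3: can move to 0, which is L ⇒ W
n=4: can move to 1, which is L ⇒ W
n=5: can move to 2, which is L ⇒ W
n=6: can move to 2, which is L ⇒ W
n=7: moves to 4(W), 3(W); every one is W ⇒ L
n=8: moves to 5(W), 4(W); every one is W ⇒ L
n=9: moves to 6(W), 5(W); every one is W ⇒ L
n=10: can move to 7, which is L ⇒ W
n=11: can move to 8, which is L ⇒ W
n=12: can move to 9, which is L ⇒ W
n=13: can move to 9, which is L ⇒ W
n=14: moves to 11(W), 10(W); every one is W ⇒ L
n=15: moves to 12(W), 11(W); every one is W ⇒ L
n=16: moves to 13(W), 12(W); every one is W ⇒ L
n=17: can move to 14, which is L ⇒ W
n=18: can move to 15, which is L ⇒ W
n=19: can move to 16, which is L ⇒ W
n=20: can move to 16, which is L ⇒ W
n=21: moves to 18(W), 17(W); every one is W ⇒ L
n=22: moves to 19(W), 18(W); every one is W ⇒ L
n=23: moves to 20(W), 19(W); every one is W ⇒ L
n=24: can move to 21, which is L ⇒ W
n=25: can move to 22, which is L ⇒ W
n=26: can move to 23, which is L ⇒ W
n=27: can move to 23, which is L ⇒ W
n=28: moves to 25(W), 24(W); every one is W ⇒ L
n=29: moves to 26(W), 25(W); every one is W ⇒ L
n=30: moves to 27(W), 26(W); every one is W ⇒ L
n=31: can move to 28, which is L ⇒ W
n=32: can move to 29, which is L ⇒ W
n=33: can move to 30, which is L ⇒ W
From 33 Rosa can remove 3, leaving 30, reaching an L position.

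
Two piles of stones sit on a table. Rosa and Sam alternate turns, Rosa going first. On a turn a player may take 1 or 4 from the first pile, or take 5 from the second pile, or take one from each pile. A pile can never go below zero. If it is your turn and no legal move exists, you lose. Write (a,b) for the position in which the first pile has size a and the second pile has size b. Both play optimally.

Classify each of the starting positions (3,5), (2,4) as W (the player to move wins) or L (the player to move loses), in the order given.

(3,5): W, (2,4): L

Use the standard recursion: the mover loses at a terminal position; elsewhere, the mover wins exactly when some move hands the opponent an L position.
No move ever increases a pile, so every position that can arise here has a ≤ 3 and b ≤ 5; it is enough to label the cells with 0 ≤ a ≤ 3 and 0 ≤ b ≤ 5.
Every move lowers a or b (never raises either), so fill the grid row by row in increasing a, and left to right within a row: each cell's successors are then already labelled.
      b=0  b=1  b=2  b=3  b=4  b=5
a=0:    L    L    L    L    L    W
a=1:    W    W    W    W    W    W
a=2:    L    L    L    L    L    W
a=3:    W    W    W    W    W    W
Cells with no legal move (terminal, hence L): (0,0), (0,1), (0,2), (0,3), (0,4).
The remaining L cells, each justified by listing all of its moves:
(2,0): the only move is to (1,0)(W), a W ⇒ L
(2,1): moves to (1,1)(W), (1,0)(W); every one is W ⇒ L
(2,2): moves to (1,2)(W), (1,1)(W); every one is W ⇒ L
(2,3): moves to (1,3)(W), (1,2)(W); every one is W ⇒ L
(2,4): moves to (1,4)(W), (1,3)(W); every one is W ⇒ L
Every other cell has at least one move into one of the L cells above, so it is W.
(3,5): the move to (2,4) reaches an L cell, so W
(2,4): one of the L cells justified above, so L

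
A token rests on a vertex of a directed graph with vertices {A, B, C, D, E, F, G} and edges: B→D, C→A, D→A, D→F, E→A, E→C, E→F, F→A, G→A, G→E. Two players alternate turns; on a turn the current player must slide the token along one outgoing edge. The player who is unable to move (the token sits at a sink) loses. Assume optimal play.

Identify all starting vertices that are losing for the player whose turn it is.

Label each position W (a win for the player to move) or L (a loss). A position with no legal move is L; any other position is W exactly when some move reaches an L, and L when every move reaches a W.
Every edge goes from a vertex to one that appears earlier in the order A, C, F, E, D, B, G, so processing vertices in that order labels each vertex after all of its successors.
A: no outgoing edge → L
C: W (go to A, an L position)
F: W (go to A, an L position)
E: W (go to A, an L position)
D: W (go to A, an L position)
B: L (sole option D(W) is W)
G: W (go to A, an L position)
Reading off the rows marked L gives the requested list; there are 2 such vertices.

A, B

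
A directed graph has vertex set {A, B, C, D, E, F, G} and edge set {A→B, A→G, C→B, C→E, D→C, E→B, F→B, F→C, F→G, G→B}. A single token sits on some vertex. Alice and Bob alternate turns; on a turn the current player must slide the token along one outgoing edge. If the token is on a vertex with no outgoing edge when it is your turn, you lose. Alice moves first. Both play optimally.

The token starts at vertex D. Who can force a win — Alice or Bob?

Compute win/loss labels from the base case upward. A position with no move is L. Any other position is W if it can reach an L in one move, else L.
Every edge goes from a vertex to one that appears earlier in the order B, G, E, A, C, F, D, so processing vertices in that order labels each vertex after all of its successors.
B: no outgoing edge → L
G: reaches L-position B → W
E: reaches L-position B → W
A: reaches L-position B → W
C: reaches L-position B → W
F: reaches L-position B → W
D: only reaches C(W), which is W → L
Every move from D reaches a W position, so the mover loses.

Bob wins.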